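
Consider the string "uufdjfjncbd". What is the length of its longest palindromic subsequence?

5

Using dp[i][j] = 2 + dp[i+1][j−1] if the ends match, else max(dp[i+1][j], dp[i][j−1]):
dp[1][11] = 5. A witness is djfjd at positions 4,5,6,7,11.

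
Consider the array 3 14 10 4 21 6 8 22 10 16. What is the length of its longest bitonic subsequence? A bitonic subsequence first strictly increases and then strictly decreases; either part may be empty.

6

Let inc[i] be the LIS ending at i and dec[i] the longest strictly decreasing subsequence starting at i. inc = [1, 2, 2, 2, 3, 3, 4, 5, 5, 6], dec = [1, 3, 2, 1, 2, 1, 1, 2, 1, 1].
max_i inc[i]+dec[i]−1 = 6, with one witness 3, 4, 6, 8, 22, 16.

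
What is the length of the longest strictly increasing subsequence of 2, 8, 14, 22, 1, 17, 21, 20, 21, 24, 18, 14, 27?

8

Scanning left to right, the best length ending at each element is: 2→1, 8→2, 14→3, 22→4, 1→1, 17→4, 21→5, 20→5, 21→6, 24→7, 18→5, 14→3, 27→8.
So the longest increasing subsequence has length 8, e.g. 2, 8, 14, 17, 20, 21, 24, 27.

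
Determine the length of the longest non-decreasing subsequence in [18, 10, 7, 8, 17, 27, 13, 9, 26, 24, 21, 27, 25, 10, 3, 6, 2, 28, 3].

Let dp[i] be the longest non-decreasing subsequence ending at position i. Then dp = [1, 1, 1, 2, 3, 4, 3, 3, 4, 4, 4, 5, 5, 4, 1, 2, 1, 6, 2].
The maximum is 6; one witness is 7, 8, 17, 27, 27, 28 at positions 3,4,5,6,12,18.

6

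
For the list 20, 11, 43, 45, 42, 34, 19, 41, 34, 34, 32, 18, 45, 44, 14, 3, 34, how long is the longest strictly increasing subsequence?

4

Let dp[i] be the longest increasing subsequence ending at position i. Then dp = [1, 1, 2, 3, 2, 2, 2, 3, 3, 3, 3, 2, 4, 4, 2, 1, 4].
The maximum is 4; one witness is 20, 34, 41, 45 at positions 1,6,8,13.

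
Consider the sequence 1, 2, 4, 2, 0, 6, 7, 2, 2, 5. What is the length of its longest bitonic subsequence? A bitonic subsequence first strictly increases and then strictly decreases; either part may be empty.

6

Let inc[i] be the LIS ending at i and dec[i] the longest strictly decreasing subsequence starting at i. inc = [1, 2, 3, 2, 1, 4, 5, 2, 2, 4], dec = [2, 2, 3, 2, 1, 2, 2, 1, 1, 1].
max_i inc[i]+dec[i]−1 = 6, with one witness 1, 2, 4, 6, 7, 5.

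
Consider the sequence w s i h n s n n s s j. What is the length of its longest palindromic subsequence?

6

One longest palindromic subsequence is ssnnss (positions 2,6,7,8,9,10); it reads the same forward and backward, and the interval DP gives dp[1][11] = 6.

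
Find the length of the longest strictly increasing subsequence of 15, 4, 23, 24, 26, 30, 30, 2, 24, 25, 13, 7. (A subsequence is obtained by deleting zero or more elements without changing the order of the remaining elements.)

Let dp[i] be the longest increasing subsequence ending at position i. Then dp = [1, 1, 2, 3, 4, 5, 5, 1, 3, 4, 2, 2].
The maximum is 5; one witness is 15, 23, 24, 26, 30 at positions 1,3,4,5,6.

5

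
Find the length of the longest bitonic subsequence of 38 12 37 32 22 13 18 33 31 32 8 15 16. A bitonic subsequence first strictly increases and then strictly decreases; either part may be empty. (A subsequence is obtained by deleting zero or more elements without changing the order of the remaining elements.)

Let inc[i] be the LIS ending at i and dec[i] the longest strictly decreasing subsequence starting at i. inc = [1, 1, 2, 2, 2, 2, 3, 4, 4, 5, 1, 3, 4], dec = [6, 2, 5, 4, 3, 2, 2, 3, 2, 2, 1, 1, 1].
max_i inc[i]+dec[i]−1 = 6, with one witness 38, 37, 32, 22, 18, 16.

6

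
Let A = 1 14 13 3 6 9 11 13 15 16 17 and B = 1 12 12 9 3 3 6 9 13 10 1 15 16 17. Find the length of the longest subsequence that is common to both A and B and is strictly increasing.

8

A longest common strictly increasing subsequence is 1, 3, 6, 9, 13, 15, 16, 17 (length 8); it appears in order in both A and B, and no longer such subsequence exists.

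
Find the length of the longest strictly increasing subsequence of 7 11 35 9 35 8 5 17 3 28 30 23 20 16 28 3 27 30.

One longest increasing subsequence is 7, 11, 17, 23, 28, 30 (positions 1,2,8,12,15,18), of length 6; no longer one exists.

6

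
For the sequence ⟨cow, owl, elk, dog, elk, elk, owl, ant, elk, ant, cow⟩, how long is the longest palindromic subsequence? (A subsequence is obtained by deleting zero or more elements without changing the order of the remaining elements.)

One longest palindromic subsequence is cow owl elk elk elk owl cow (positions 1,2,3,5,6,7,11); it reads the same forward and backward, and the interval DP gives dp[1][11] = 7.

7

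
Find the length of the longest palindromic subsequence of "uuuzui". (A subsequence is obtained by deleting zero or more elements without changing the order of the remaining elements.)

Using dp[i][j] = 2 + dp[i+1][j−1] if the ends match, else max(dp[i+1][j], dp[i][j−1]):
dp[1][6] = 4. A witness is uuuu at positions 1,2,3,5.

4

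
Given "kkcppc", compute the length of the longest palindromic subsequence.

Using dp[i][j] = 2 + dp[i+1][j−1] if the ends match, else max(dp[i+1][j], dp[i][j−1]):
dp[1][6] = 4. A witness is cppc at positions 3,4,5,6.

4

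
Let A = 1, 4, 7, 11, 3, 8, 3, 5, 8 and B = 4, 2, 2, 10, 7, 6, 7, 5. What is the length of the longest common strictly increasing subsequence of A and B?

A longest common strictly increasing subsequence is 4, 7 (length 2); it appears in order in both A and B, and no longer such subsequence exists.

2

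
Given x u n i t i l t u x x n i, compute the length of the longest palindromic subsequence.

7

One longest palindromic subsequence is xutltux (positions 1,2,5,7,8,9,11); it reads the same forward and backward, and the interval DP gives dp[1][13] = 7.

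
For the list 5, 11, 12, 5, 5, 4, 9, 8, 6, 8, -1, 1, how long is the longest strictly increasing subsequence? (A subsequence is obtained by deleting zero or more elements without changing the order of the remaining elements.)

3

One longest increasing subsequence is 5, 11, 12 (positions 1,2,3), of length 3; no longer one exists.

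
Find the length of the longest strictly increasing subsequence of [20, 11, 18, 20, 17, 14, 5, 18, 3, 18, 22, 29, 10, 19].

Let dp[i] be the longest increasing subsequence ending at position i. Then dp = [1, 1, 2, 3, 2, 2, 1, 3, 1, 3, 4, 5, 2, 4].
The maximum is 5; one witness is 11, 18, 20, 22, 29 at positions 2,3,4,11,12.

5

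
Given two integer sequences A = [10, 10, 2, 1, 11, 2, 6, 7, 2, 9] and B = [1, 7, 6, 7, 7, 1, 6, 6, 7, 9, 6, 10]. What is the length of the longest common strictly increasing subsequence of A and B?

For each value that appears in both, track the longest common increasing run ending there.
The best achievable length is 4; one witness is 1, 6, 7, 9 (A-positions 4,7,8,10, B-positions 1,3,4,10).

4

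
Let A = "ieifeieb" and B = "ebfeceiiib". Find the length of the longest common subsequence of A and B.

Backtracking the LCS table gives one alignment: e (A2,B1) → f (A4,B3) → e (A5,B6) → i (A6,B9) → b (A8,B10).
So the longest common subsequence has length 5.

5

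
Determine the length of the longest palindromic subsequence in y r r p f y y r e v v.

Using dp[i][j] = 2 + dp[i+1][j−1] if the ends match, else max(dp[i+1][j], dp[i][j−1]):
dp[1][11] = 4. A witness is ryyr at positions 3,6,7,8.

4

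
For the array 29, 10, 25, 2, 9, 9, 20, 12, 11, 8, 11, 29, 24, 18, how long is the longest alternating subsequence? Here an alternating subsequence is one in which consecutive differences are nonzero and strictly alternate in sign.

8

Track the best alternating length ending on an up-step vs a down-step at each position: up/down = 1/1, 1/2, 3/2, 1/4, 5/4, 5/4, 5/4, 5/6, 5/6, 5/6, 7/6, 7/1, 7/8, 7/8.
The maximum over both is 8; one such subsequence is 29, 10, 25, 2, 20, 12, 29, 24.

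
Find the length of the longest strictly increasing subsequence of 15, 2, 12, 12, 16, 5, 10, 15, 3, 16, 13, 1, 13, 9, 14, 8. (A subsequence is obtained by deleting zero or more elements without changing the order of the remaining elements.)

5

Scanning left to right, the best length ending at each element is: 15→1, 2→1, 12→2, 12→2, 16→3, 5→2, 10→3, 15→4, 3→2, 16→5, 13→4, 1→1, 13→4, 9→3, 14→5, 8→3.
So the longest increasing subsequence has length 5, e.g. 2, 5, 10, 15, 16.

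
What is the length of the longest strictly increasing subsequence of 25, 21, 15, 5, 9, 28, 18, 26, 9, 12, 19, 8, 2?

Scanning left to right, the best length ending at each element is: 25→1, 21→1, 15→1, 5→1, 9→2, 28→3, 18→3, 26→4, 9→2, 12→3, 19→4, 8→2, 2→1.
So the longest increasing subsequence has length 4, e.g. 5, 9, 18, 26.

4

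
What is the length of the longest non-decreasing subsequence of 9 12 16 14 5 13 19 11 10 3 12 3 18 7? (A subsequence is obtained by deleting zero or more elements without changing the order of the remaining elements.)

Let dp[i] be the longest non-decreasing subsequence ending at position i. Then dp = [1, 2, 3, 3, 1, 3, 4, 2, 2, 1, 3, 2, 4, 3].
The maximum is 4; one witness is 9, 12, 16, 19 at positions 1,2,3,7.

4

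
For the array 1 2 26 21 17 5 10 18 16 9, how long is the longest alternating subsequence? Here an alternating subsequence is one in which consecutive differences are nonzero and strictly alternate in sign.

5

Track the best alternating length ending on an up-step vs a down-step at each position: up/down = 1/1, 2/1, 2/1, 2/3, 2/3, 2/3, 4/3, 4/3, 4/5, 4/5.
The maximum over both is 5; one such subsequence is 1, 26, 17, 18, 16.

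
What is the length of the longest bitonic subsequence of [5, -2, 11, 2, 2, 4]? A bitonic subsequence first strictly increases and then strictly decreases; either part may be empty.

Let inc[i] be the LIS ending at i and dec[i] the longest strictly decreasing subsequence starting at i. inc = [1, 1, 2, 2, 2, 3], dec = [2, 1, 2, 1, 1, 1].
max_i inc[i]+dec[i]−1 = 3, with one witness 5, 11, 4.

3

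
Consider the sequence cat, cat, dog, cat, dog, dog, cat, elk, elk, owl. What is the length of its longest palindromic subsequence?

5

One longest palindromic subsequence is cat dog dog dog cat (positions 2,3,5,6,7); it reads the same forward and backward, and the interval DP gives dp[1][10] = 5.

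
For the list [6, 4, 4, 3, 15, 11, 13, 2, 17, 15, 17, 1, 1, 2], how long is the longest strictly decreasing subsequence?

Let dp[i] be the longest decreasing subsequence ending at position i. Then dp = [1, 2, 2, 3, 1, 2, 2, 4, 1, 2, 1, 5, 5, 4].
The maximum is 5; one witness is 6, 4, 3, 2, 1 at positions 1,2,4,8,12.

5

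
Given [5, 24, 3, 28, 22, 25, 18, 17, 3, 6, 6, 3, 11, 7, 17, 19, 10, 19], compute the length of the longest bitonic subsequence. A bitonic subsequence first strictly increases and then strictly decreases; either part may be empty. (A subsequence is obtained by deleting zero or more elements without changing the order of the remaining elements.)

Let inc[i] be the LIS ending at i and dec[i] the longest strictly decreasing subsequence starting at i. inc = [1, 2, 1, 3, 2, 3, 2, 2, 1, 2, 2, 1, 3, 3, 4, 5, 4, 5], dec = [2, 6, 1, 6, 5, 5, 4, 3, 1, 2, 2, 1, 2, 1, 2, 2, 1, 1].
max_i inc[i]+dec[i]−1 = 8, with one witness 5, 24, 28, 25, 18, 17, 11, 10.

8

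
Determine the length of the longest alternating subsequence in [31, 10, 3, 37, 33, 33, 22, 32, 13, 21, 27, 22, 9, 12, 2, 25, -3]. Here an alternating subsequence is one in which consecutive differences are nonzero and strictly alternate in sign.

Track the best alternating length ending on an up-step vs a down-step at each position: up/down = 1/1, 1/2, 1/2, 3/1, 3/4, 3/4, 3/4, 5/4, 3/6, 7/6, 7/6, 7/8, 3/8, 9/8, 1/10, 11/8, 1/12.
The maximum over both is 12; one such subsequence is 31, 10, 37, 22, 32, 13, 21, 9, 12, 2, 25, -3.

12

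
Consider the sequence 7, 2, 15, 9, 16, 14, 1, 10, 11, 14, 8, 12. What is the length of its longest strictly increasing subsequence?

5

Let dp[i] be the longest increasing subsequence ending at position i. Then dp = [1, 1, 2, 2, 3, 3, 1, 3, 4, 5, 2, 5].
The maximum is 5; one witness is 7, 9, 10, 11, 14 at positions 1,4,8,9,10.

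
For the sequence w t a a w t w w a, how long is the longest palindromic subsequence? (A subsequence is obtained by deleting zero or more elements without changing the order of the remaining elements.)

One longest palindromic subsequence is wtaatw (positions 1,2,3,4,6,8); it reads the same forward and backward, and the interval DP gives dp[1][9] = 6.

6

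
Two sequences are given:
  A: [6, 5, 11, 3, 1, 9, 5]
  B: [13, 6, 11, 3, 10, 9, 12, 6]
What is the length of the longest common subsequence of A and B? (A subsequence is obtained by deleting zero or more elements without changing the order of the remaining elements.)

4

Backtracking the LCS table gives one alignment: 6 (A1,B2) → 11 (A3,B3) → 3 (A4,B4) → 9 (A6,B6).
So the longest common subsequence has length 4.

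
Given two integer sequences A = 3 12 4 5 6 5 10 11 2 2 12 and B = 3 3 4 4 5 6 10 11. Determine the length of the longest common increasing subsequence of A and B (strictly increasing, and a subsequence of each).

6

A longest common strictly increasing subsequence is 3, 4, 5, 6, 10, 11 (length 6); it appears in order in both A and B, and no longer such subsequence exists.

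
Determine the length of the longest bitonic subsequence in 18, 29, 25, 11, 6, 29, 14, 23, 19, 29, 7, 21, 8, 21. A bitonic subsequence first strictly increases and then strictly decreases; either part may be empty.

6

One longest bitonic subsequence is 18, 29, 25, 23, 21, 8 (positions 1,2,3,8,12,13): it rises to 29 then falls. Length 6 is optimal.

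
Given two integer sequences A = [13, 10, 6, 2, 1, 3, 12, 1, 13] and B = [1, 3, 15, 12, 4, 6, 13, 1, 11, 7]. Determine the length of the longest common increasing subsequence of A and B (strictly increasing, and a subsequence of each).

For each value that appears in both, track the longest common increasing run ending there.
The best achievable length is 4; one witness is 1, 3, 12, 13 (A-positions 5,6,7,9, B-positions 1,2,4,7).

4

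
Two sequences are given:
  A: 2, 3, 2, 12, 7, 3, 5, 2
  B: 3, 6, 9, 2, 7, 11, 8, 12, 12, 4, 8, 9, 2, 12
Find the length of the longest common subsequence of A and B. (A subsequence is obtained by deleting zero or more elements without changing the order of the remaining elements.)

A longest common subsequence is 3, 2, 12, 2 (length 4); the LCS DP confirms no longer common subsequence exists.

4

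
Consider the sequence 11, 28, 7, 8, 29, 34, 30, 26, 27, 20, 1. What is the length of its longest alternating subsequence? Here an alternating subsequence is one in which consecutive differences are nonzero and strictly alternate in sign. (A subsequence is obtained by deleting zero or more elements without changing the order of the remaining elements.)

7

Track the best alternating length ending on an up-step vs a down-step at each position: up/down = 1/1, 2/1, 1/3, 4/3, 4/1, 4/1, 4/5, 4/5, 6/5, 4/7, 1/7.
The maximum over both is 7; one such subsequence is 11, 28, 7, 29, 26, 27, 20.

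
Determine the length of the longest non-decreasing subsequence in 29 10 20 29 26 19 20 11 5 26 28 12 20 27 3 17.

5

One longest non-decreasing subsequence is 10, 20, 26, 26, 28 (positions 2,3,5,10,11), of length 5; no longer one exists.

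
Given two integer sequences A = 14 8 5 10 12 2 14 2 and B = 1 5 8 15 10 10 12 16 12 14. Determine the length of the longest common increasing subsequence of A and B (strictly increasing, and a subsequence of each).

4

For each value that appears in both, track the longest common increasing run ending there.
The best achievable length is 4; one witness is 5, 10, 12, 14 (A-positions 3,4,5,7, B-positions 2,5,7,10).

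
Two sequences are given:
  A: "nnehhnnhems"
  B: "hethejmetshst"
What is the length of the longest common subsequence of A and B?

Backtracking the LCS table gives one alignment: e (A3,B2) → h (A8,B4) → e (A9,B5) → m (A10,B7) → s (A11,B12).
So the longest common subsequence has length 5.

5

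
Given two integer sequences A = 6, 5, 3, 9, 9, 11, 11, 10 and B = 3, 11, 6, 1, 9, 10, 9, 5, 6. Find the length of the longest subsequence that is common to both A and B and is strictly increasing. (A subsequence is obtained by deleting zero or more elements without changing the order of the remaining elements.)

3

A longest common strictly increasing subsequence is 3, 9, 10 (length 3); it appears in order in both A and B, and no longer such subsequence exists.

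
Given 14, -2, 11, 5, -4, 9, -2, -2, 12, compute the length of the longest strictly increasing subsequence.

4

Scanning left to right, the best length ending at each element is: 14→1, -2→1, 11→2, 5→2, -4→1, 9→3, -2→2, -2→2, 12→4.
So the longest increasing subsequence has length 4, e.g. -2, 5, 9, 12.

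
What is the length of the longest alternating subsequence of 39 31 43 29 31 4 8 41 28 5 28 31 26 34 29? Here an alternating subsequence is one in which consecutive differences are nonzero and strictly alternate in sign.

12

Track the best alternating length ending on an up-step vs a down-step at each position: up/down = 1/1, 1/2, 3/1, 1/4, 5/4, 1/6, 7/6, 7/4, 7/8, 7/8, 9/8, 9/8, 9/10, 11/8, 11/12.
The maximum over both is 12; one such subsequence is 39, 31, 43, 29, 31, 4, 8, 5, 28, 26, 34, 29.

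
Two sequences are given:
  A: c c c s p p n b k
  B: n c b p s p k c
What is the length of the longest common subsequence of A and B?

4

A longest common subsequence is cspk (length 4); the LCS DP confirms no longer common subsequence exists.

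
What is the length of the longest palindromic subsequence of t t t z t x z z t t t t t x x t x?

10

One longest palindromic subsequence is tttttttttt (positions 1,2,3,5,9,10,11,12,13,16); it reads the same forward and backward, and the interval DP gives dp[1][17] = 10.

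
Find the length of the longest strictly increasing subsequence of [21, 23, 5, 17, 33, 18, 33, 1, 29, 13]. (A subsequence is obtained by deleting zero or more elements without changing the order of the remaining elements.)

4

Let dp[i] be the longest increasing subsequence ending at position i. Then dp = [1, 2, 1, 2, 3, 3, 4, 1, 4, 2].
The maximum is 4; one witness is 5, 17, 18, 33 at positions 3,4,6,7.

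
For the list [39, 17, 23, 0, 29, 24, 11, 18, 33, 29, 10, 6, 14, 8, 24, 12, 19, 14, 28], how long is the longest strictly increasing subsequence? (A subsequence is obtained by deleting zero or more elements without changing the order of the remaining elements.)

Scanning left to right, the best length ending at each element is: 39→1, 17→1, 23→2, 0→1, 29→3, 24→3, 11→2, 18→3, 33→4, 29→4, 10→2, 6→2, 14→3, 8→3, 24→4, 12→4, 19→5, 14→5, 28→6.
So the longest increasing subsequence has length 6, e.g. 0, 6, 8, 12, 19, 28.

6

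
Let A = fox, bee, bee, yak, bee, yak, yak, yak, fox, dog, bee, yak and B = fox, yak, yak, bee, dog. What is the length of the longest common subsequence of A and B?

Backtracking the LCS table gives one alignment: fox (A1,B1) → yak (A4,B3) → bee (A5,B4) → dog (A10,B5).
So the longest common subsequence has length 4.

4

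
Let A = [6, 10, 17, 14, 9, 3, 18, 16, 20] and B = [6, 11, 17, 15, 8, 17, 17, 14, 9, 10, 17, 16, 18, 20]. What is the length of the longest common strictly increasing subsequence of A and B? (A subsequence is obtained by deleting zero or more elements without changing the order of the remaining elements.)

For each value that appears in both, track the longest common increasing run ending there.
The best achievable length is 5; one witness is 6, 10, 17, 18, 20 (A-positions 1,2,3,7,9, B-positions 1,10,11,13,14).

5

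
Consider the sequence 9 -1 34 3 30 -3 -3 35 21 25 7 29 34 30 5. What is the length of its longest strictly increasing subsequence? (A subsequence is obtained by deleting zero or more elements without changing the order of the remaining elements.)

Scanning left to right, the best length ending at each element is: 9→1, -1→1, 34→2, 3→2, 30→3, -3→1, -3→1, 35→4, 21→3, 25→4, 7→3, 29→5, 34→6, 30→6, 5→3.
So the longest increasing subsequence has length 6, e.g. -1, 3, 21, 25, 29, 34.

6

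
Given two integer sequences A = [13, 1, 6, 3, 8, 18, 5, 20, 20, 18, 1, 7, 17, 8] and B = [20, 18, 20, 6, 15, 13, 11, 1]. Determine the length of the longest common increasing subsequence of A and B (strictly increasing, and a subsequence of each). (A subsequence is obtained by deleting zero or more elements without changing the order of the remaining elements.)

For each value that appears in both, track the longest common increasing run ending there.
The best achievable length is 2; one witness is 18, 20 (A-positions 6,8, B-positions 2,3).

2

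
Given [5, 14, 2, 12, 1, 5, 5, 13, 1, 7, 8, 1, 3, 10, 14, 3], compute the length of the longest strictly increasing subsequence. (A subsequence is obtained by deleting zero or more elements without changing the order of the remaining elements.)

Let dp[i] be the longest increasing subsequence ending at position i. Then dp = [1, 2, 1, 2, 1, 2, 2, 3, 1, 3, 4, 1, 2, 5, 6, 2].
The maximum is 6; one witness is 2, 5, 7, 8, 10, 14 at positions 3,6,10,11,14,15.

6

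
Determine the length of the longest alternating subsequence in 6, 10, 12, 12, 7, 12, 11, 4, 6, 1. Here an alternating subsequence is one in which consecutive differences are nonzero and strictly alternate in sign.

Track the best alternating length ending on an up-step vs a down-step at each position: up/down = 1/1, 2/1, 2/1, 2/1, 2/3, 4/1, 4/5, 1/5, 6/5, 1/7.
The maximum over both is 7; one such subsequence is 6, 10, 7, 12, 4, 6, 1.

7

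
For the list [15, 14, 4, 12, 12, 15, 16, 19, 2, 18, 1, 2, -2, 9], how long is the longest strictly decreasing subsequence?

6

One longest decreasing subsequence is 15, 14, 4, 2, 1, -2 (positions 1,2,3,9,11,13), of length 6; no longer one exists.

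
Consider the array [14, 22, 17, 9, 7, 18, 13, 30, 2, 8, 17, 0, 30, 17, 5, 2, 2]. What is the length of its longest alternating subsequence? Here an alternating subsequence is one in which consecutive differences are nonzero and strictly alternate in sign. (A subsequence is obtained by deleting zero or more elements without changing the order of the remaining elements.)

A longest alternating subsequence is 14, 22, 17, 18, 13, 30, 2, 8, 0, 30, 17 (positions 1,2,3,6,7,8,9,10,12,13,14); its 10 consecutive differences strictly alternate in sign, and length 11 is optimal.

11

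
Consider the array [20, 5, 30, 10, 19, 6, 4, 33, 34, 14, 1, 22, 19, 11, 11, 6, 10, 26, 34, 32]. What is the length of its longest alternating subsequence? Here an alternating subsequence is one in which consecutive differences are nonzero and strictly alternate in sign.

Track the best alternating length ending on an up-step vs a down-step at each position: up/down = 1/1, 1/2, 3/1, 3/4, 5/4, 3/6, 1/6, 7/1, 7/1, 7/8, 1/8, 9/8, 9/10, 9/10, 9/10, 9/10, 11/10, 11/8, 11/1, 11/12.
The maximum over both is 12; one such subsequence is 20, 5, 30, 10, 19, 6, 33, 14, 22, 19, 34, 32.

12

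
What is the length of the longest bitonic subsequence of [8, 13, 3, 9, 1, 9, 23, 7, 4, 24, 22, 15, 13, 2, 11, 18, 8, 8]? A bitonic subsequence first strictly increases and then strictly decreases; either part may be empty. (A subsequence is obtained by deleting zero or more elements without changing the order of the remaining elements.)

9

One longest bitonic subsequence is 8, 13, 23, 24, 22, 15, 13, 11, 8 (positions 1,2,7,10,11,12,13,15,18): it rises to 24 then falls. Length 9 is optimal.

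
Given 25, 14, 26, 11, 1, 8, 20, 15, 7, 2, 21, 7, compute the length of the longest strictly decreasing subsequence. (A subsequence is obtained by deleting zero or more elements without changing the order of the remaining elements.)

Let dp[i] be the longest decreasing subsequence ending at position i. Then dp = [1, 2, 1, 3, 4, 4, 2, 3, 5, 6, 2, 5].
The maximum is 6; one witness is 25, 14, 11, 8, 7, 2 at positions 1,2,4,6,9,10.

6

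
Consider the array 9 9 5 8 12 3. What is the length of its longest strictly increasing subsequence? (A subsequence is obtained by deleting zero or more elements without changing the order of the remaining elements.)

3

Scanning left to right, the best length ending at each element is: 9→1, 9→1, 5→1, 8→2, 12→3, 3→1.
So the longest increasing subsequence has length 3, e.g. 5, 8, 12.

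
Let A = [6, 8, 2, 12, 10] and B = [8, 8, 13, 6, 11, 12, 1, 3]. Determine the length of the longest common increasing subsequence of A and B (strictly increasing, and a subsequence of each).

A longest common strictly increasing subsequence is 8, 12 (length 2); it appears in order in both A and B, and no longer such subsequence exists.

2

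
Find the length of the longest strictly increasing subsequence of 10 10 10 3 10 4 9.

3

Let dp[i] be the longest increasing subsequence ending at position i. Then dp = [1, 1, 1, 1, 2, 2, 3].
The maximum is 3; one witness is 3, 4, 9 at positions 4,6,7.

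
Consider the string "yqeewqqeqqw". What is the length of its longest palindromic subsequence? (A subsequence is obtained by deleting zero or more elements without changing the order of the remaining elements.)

7

One longest palindromic subsequence is wqqeqqw (positions 5,6,7,8,9,10,11); it reads the same forward and backward, and the interval DP gives dp[1][11] = 7.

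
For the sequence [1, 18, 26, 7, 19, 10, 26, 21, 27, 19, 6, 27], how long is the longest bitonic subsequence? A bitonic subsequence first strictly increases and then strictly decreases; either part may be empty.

Let inc[i] be the LIS ending at i and dec[i] the longest strictly decreasing subsequence starting at i. inc = [1, 2, 3, 2, 3, 3, 4, 4, 5, 4, 2, 5], dec = [1, 3, 4, 2, 3, 2, 4, 3, 3, 2, 1, 1].
max_i inc[i]+dec[i]−1 = 7, with one witness 1, 18, 19, 26, 21, 19, 6.

7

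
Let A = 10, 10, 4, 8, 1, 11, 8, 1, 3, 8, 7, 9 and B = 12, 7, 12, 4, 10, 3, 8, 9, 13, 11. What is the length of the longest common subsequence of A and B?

4

Backtracking the LCS table gives one alignment: 10 (A2,B5) → 3 (A9,B6) → 8 (A10,B7) → 9 (A12,B8).
So the longest common subsequence has length 4.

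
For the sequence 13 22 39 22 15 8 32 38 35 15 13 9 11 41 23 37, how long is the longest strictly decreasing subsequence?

Scanning left to right, the best length ending at each element is: 13→1, 22→1, 39→1, 22→2, 15→3, 8→4, 32→2, 38→2, 35→3, 15→4, 13→5, 9→6, 11→6, 41→1, 23→4, 37→3.
So the longest decreasing subsequence has length 6, e.g. 39, 38, 35, 15, 13, 9.

6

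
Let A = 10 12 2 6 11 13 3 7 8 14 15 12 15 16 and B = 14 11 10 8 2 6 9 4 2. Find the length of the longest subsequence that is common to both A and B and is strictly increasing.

For each value that appears in both, track the longest common increasing run ending there.
The best achievable length is 2; one witness is 2, 6 (A-positions 3,4, B-positions 5,6).

2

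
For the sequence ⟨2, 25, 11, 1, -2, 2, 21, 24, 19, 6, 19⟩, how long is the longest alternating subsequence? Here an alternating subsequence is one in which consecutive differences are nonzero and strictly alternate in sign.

Track the best alternating length ending on an up-step vs a down-step at each position: up/down = 1/1, 2/1, 2/3, 1/3, 1/3, 4/3, 4/3, 4/3, 4/5, 4/5, 6/5.
The maximum over both is 6; one such subsequence is 2, 25, 11, 21, 6, 19.

6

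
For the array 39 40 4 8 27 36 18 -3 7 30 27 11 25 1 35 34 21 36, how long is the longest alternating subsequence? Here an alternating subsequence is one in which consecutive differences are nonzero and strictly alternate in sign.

12

Track the best alternating length ending on an up-step vs a down-step at each position: up/down = 1/1, 2/1, 1/3, 4/3, 4/3, 4/3, 4/5, 1/5, 6/5, 6/5, 6/7, 6/7, 8/7, 6/9, 10/5, 10/11, 10/11, 12/3.
The maximum over both is 12; one such subsequence is 39, 40, 4, 27, 18, 30, 11, 25, 1, 35, 34, 36.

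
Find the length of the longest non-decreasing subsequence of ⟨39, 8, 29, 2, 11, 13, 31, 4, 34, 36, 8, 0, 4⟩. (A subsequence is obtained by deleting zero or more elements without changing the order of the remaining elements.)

Scanning left to right, the best length ending at each element is: 39→1, 8→1, 29→2, 2→1, 11→2, 13→3, 31→4, 4→2, 34→5, 36→6, 8→3, 0→1, 4→3.
So the longest non-decreasing subsequence has length 6, e.g. 8, 11, 13, 31, 34, 36.

6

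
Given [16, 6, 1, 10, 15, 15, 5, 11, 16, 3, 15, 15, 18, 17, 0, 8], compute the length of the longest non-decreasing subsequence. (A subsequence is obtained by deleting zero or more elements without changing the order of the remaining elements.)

Let dp[i] be the longest non-decreasing subsequence ending at position i. Then dp = [1, 1, 1, 2, 3, 4, 2, 3, 5, 2, 5, 6, 7, 7, 1, 3].
The maximum is 7; one witness is 6, 10, 15, 15, 15, 15, 18 at positions 2,4,5,6,11,12,13.

7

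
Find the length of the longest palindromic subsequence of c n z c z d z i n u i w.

5

One longest palindromic subsequence is nzdzn (positions 2,5,6,7,9); it reads the same forward and backward, and the interval DP gives dp[1][12] = 5.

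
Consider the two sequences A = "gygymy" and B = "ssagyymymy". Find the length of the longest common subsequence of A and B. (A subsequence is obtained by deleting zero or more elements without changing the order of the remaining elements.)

A longest common subsequence is gyymy (length 5); the LCS DP confirms no longer common subsequence exists.

5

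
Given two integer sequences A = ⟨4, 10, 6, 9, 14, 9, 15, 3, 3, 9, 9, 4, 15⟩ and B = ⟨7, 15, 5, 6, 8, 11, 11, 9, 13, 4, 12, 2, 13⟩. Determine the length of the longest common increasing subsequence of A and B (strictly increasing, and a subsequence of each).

For each value that appears in both, track the longest common increasing run ending there.
The best achievable length is 2; one witness is 6, 9 (A-positions 3,4, B-positions 4,8).

2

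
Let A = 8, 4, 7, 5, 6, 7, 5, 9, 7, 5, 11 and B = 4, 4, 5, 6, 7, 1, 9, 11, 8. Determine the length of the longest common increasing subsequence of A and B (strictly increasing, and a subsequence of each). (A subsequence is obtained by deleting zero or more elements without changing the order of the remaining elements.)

A longest common strictly increasing subsequence is 4, 5, 6, 7, 9, 11 (length 6); it appears in order in both A and B, and no longer such subsequence exists.

6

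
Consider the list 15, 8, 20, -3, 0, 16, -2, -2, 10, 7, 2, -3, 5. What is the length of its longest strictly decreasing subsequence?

6

Scanning left to right, the best length ending at each element is: 15→1, 8→2, 20→1, -3→3, 0→3, 16→2, -2→4, -2→4, 10→3, 7→4, 2→5, -3→6, 5→5.
So the longest decreasing subsequence has length 6, e.g. 20, 16, 10, 7, 2, -3.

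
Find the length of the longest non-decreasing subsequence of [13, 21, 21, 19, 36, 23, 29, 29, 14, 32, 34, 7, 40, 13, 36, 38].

Let dp[i] be the longest non-decreasing subsequence ending at position i. Then dp = [1, 2, 3, 2, 4, 4, 5, 6, 2, 7, 8, 1, 9, 2, 9, 10].
The maximum is 10; one witness is 13, 21, 21, 23, 29, 29, 32, 34, 36, 38 at positions 1,2,3,6,7,8,10,11,15,16.

10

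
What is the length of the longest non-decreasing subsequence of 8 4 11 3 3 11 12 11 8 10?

Let dp[i] be the longest non-decreasing subsequence ending at position i. Then dp = [1, 1, 2, 1, 2, 3, 4, 4, 3, 4].
The maximum is 4; one witness is 8, 11, 11, 12 at positions 1,3,6,7.

4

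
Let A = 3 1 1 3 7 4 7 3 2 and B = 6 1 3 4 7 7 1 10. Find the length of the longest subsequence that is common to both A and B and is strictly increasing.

A longest common strictly increasing subsequence is 1, 3, 4, 7 (length 4); it appears in order in both A and B, and no longer such subsequence exists.

4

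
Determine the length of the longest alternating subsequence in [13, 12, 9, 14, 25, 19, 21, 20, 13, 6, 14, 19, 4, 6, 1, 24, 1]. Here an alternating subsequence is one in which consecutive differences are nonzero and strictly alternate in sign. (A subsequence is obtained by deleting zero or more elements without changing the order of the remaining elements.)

12

Track the best alternating length ending on an up-step vs a down-step at each position: up/down = 1/1, 1/2, 1/2, 3/1, 3/1, 3/4, 5/4, 5/6, 3/6, 1/6, 7/6, 7/6, 1/8, 9/8, 1/10, 11/4, 1/12.
The maximum over both is 12; one such subsequence is 13, 12, 25, 19, 21, 13, 14, 4, 6, 1, 24, 1.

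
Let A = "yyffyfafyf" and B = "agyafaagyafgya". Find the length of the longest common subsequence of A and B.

6

Backtracking the LCS table gives one alignment: y (A1,B3) → f (A3,B5) → y (A5,B9) → a (A7,B10) → f (A8,B11) → y (A9,B13).
So the longest common subsequence has length 6.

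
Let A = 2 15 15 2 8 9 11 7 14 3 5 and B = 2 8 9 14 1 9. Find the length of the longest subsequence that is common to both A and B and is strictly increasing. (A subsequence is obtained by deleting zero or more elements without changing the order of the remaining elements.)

For each value that appears in both, track the longest common increasing run ending there.
The best achievable length is 4; one witness is 2, 8, 9, 14 (A-positions 1,5,6,9, B-positions 1,2,3,4).

4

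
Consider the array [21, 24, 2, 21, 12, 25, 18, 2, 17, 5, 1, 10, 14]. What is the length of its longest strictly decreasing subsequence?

6

One longest decreasing subsequence is 24, 21, 18, 17, 5, 1 (positions 2,4,7,9,10,11), of length 6; no longer one exists.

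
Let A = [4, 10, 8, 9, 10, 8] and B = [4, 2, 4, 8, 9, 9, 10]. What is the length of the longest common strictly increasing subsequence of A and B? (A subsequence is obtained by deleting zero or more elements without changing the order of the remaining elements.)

A longest common strictly increasing subsequence is 4, 8, 9, 10 (length 4); it appears in order in both A and B, and no longer such subsequence exists.

4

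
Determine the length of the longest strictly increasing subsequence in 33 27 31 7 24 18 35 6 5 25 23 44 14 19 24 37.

5

One longest increasing subsequence is 7, 18, 23, 24, 37 (positions 4,6,11,15,16), of length 5; no longer one exists.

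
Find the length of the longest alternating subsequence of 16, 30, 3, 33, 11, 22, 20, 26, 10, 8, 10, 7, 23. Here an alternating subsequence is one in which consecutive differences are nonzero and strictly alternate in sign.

12

A longest alternating subsequence is 16, 30, 3, 33, 11, 22, 20, 26, 8, 10, 7, 23 (positions 1,2,3,4,5,6,7,8,10,11,12,13); its 11 consecutive differences strictly alternate in sign, and length 12 is optimal.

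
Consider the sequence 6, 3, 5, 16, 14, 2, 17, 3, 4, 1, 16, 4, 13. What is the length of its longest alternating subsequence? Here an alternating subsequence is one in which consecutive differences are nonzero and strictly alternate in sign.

Track the best alternating length ending on an up-step vs a down-step at each position: up/down = 1/1, 1/2, 3/2, 3/1, 3/4, 1/4, 5/1, 5/6, 7/6, 1/8, 9/6, 9/10, 11/10.
The maximum over both is 11; one such subsequence is 6, 3, 16, 14, 17, 3, 4, 1, 16, 4, 13.

11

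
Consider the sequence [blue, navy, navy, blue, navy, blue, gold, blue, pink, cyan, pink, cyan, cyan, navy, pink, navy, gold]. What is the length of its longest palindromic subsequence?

7

One longest palindromic subsequence is gold pink cyan cyan cyan pink gold (positions 7,9,10,12,13,15,17); it reads the same forward and backward, and the interval DP gives dp[1][17] = 7.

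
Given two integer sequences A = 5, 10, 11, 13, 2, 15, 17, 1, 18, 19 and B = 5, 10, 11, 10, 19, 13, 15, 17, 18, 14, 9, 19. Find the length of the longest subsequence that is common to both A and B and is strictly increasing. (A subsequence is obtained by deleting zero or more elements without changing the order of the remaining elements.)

8

For each value that appears in both, track the longest common increasing run ending there.
The best achievable length is 8; one witness is 5, 10, 11, 13, 15, 17, 18, 19 (A-positions 1,2,3,4,6,7,9,10, B-positions 1,2,3,6,7,8,9,12).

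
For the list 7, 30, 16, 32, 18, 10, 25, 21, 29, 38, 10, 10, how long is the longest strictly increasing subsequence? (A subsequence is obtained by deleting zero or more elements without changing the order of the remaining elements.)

One longest increasing subsequence is 7, 16, 18, 25, 29, 38 (positions 1,3,5,7,9,10), of length 6; no longer one exists.

6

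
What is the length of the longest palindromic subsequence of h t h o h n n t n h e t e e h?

One longest palindromic subsequence is hthntnhth (positions 1,2,5,6,8,9,10,12,15); it reads the same forward and backward, and the interval DP gives dp[1][15] = 9.

9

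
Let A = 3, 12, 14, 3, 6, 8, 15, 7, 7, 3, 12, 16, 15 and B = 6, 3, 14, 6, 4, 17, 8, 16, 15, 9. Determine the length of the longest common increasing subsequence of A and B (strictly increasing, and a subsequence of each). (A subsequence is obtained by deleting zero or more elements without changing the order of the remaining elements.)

4

For each value that appears in both, track the longest common increasing run ending there.
The best achievable length is 4; one witness is 3, 6, 8, 16 (A-positions 1,5,6,12, B-positions 2,4,7,8).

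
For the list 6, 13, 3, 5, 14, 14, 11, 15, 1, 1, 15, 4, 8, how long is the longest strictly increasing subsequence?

Scanning left to right, the best length ending at each element is: 6→1, 13→2, 3→1, 5→2, 14→3, 14→3, 11→3, 15→4, 1→1, 1→1, 15→4, 4→2, 8→3.
So the longest increasing subsequence has length 4, e.g. 6, 13, 14, 15.

4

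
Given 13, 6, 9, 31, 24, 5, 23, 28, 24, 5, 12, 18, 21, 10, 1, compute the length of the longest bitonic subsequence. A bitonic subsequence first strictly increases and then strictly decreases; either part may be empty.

8

Let inc[i] be the LIS ending at i and dec[i] the longest strictly decreasing subsequence starting at i. inc = [1, 1, 2, 3, 3, 1, 3, 4, 4, 1, 3, 4, 5, 3, 1], dec = [4, 3, 3, 6, 5, 2, 4, 5, 4, 2, 3, 3, 3, 2, 1].
max_i inc[i]+dec[i]−1 = 8, with one witness 6, 9, 31, 28, 24, 21, 10, 1.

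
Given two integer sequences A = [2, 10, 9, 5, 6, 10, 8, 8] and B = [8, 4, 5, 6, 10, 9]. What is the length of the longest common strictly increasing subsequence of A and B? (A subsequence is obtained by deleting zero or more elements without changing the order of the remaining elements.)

A longest common strictly increasing subsequence is 5, 6, 10 (length 3); it appears in order in both A and B, and no longer such subsequence exists.

3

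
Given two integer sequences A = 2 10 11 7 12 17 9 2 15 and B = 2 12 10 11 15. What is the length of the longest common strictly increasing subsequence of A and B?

4

For each value that appears in both, track the longest common increasing run ending there.
The best achievable length is 4; one witness is 2, 10, 11, 15 (A-positions 1,2,3,9, B-positions 1,3,4,5).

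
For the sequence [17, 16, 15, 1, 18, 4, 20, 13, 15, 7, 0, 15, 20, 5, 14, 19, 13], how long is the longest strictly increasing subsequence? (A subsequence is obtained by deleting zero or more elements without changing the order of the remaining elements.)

5

One longest increasing subsequence is 1, 4, 13, 15, 20 (positions 4,6,8,9,13), of length 5; no longer one exists.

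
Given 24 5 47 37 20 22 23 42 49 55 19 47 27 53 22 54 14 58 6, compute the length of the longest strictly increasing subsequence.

9

Scanning left to right, the best length ending at each element is: 24→1, 5→1, 47→2, 37→2, 20→2, 22→3, 23→4, 42→5, 49→6, 55→7, 19→2, 47→6, 27→5, 53→7, 22→3, 54→8, 14→2, 58→9, 6→2.
So the longest increasing subsequence has length 9, e.g. 5, 20, 22, 23, 42, 49, 53, 54, 58.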